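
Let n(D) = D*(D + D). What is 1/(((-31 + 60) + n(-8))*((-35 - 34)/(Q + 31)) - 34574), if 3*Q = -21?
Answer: -8/280203 ≈ -2.8551e-5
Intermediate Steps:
Q = -7 (Q = (⅓)*(-21) = -7)
n(D) = 2*D² (n(D) = D*(2*D) = 2*D²)
1/(((-31 + 60) + n(-8))*((-35 - 34)/(Q + 31)) - 34574) = 1/(((-31 + 60) + 2*(-8)²)*((-35 - 34)/(-7 + 31)) - 34574) = 1/((29 + 2*64)*(-69/24) - 34574) = 1/((29 + 128)*(-69*1/24) - 34574) = 1/(157*(-23/8) - 34574) = 1/(-3611/8 - 34574) = 1/(-280203/8) = -8/280203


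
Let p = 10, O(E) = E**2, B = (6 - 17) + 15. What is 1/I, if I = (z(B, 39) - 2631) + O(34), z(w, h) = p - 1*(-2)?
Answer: -1/1463 ≈ -0.00068353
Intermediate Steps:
B = 4 (B = -11 + 15 = 4)
z(w, h) = 12 (z(w, h) = 10 - 1*(-2) = 10 + 2 = 12)
I = -1463 (I = (12 - 2631) + 34**2 = -2619 + 1156 = -1463)
1/I = 1/(-1463) = -1/1463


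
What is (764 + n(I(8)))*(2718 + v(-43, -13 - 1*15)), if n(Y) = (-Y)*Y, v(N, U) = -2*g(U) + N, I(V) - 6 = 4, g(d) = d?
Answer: 1813384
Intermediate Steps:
I(V) = 10 (I(V) = 6 + 4 = 10)
v(N, U) = N - 2*U (v(N, U) = -2*U + N = N - 2*U)
n(Y) = -Y²
(764 + n(I(8)))*(2718 + v(-43, -13 - 1*15)) = (764 - 1*10²)*(2718 + (-43 - 2*(-13 - 1*15))) = (764 - 1*100)*(2718 + (-43 - 2*(-13 - 15))) = (764 - 100)*(2718 + (-43 - 2*(-28))) = 664*(2718 + (-43 + 56)) = 664*(2718 + 13) = 664*2731 = 1813384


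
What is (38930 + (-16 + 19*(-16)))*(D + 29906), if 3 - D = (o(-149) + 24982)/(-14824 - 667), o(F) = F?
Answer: 17889756318720/15491 ≈ 1.1548e+9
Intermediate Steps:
D = 71306/15491 (D = 3 - (-149 + 24982)/(-14824 - 667) = 3 - 24833/(-15491) = 3 - 24833*(-1)/15491 = 3 - 1*(-24833/15491) = 3 + 24833/15491 = 71306/15491 ≈ 4.6031)
(38930 + (-16 + 19*(-16)))*(D + 29906) = (38930 + (-16 + 19*(-16)))*(71306/15491 + 29906) = (38930 + (-16 - 304))*(463345152/15491) = (38930 - 320)*(463345152/15491) = 38610*(463345152/15491) = 17889756318720/15491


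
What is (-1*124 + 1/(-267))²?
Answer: 1096205881/71289 ≈ 15377.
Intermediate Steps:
(-1*124 + 1/(-267))² = (-124 - 1/267)² = (-33109/267)² = 1096205881/71289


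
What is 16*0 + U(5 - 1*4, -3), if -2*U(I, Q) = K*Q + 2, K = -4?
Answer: -7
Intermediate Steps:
U(I, Q) = -1 + 2*Q (U(I, Q) = -(-4*Q + 2)/2 = -(2 - 4*Q)/2 = -1 + 2*Q)
16*0 + U(5 - 1*4, -3) = 16*0 + (-1 + 2*(-3)) = 0 + (-1 - 6) = 0 - 7 = -7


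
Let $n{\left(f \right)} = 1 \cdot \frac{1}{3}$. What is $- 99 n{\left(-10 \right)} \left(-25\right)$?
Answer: $825$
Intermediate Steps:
$n{\left(f \right)} = \frac{1}{3}$ ($n{\left(f \right)} = 1 \cdot \frac{1}{3} = \frac{1}{3}$)
$- 99 n{\left(-10 \right)} \left(-25\right) = \left(-99\right) \frac{1}{3} \left(-25\right) = \left(-33\right) \left(-25\right) = 825$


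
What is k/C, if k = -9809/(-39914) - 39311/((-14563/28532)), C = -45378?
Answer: -44768541483595/26376760335996 ≈ -1.6973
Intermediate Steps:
k = 44768541483595/581267582 (k = -9809*(-1/39914) - 39311/((-14563*1/28532)) = 9809/39914 - 39311/(-14563/28532) = 9809/39914 - 39311*(-28532/14563) = 9809/39914 + 1121621452/14563 = 44768541483595/581267582 ≈ 77019.)
k/C = (44768541483595/581267582)/(-45378) = (44768541483595/581267582)*(-1/45378) = -44768541483595/26376760335996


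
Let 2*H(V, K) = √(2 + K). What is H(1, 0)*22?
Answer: 11*√2 ≈ 15.556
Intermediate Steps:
H(V, K) = √(2 + K)/2
H(1, 0)*22 = (√(2 + 0)/2)*22 = (√2/2)*22 = 11*√2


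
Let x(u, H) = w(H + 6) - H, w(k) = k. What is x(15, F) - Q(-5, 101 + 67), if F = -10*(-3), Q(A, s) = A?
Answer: 11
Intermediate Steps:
F = 30
x(u, H) = 6 (x(u, H) = (H + 6) - H = (6 + H) - H = 6)
x(15, F) - Q(-5, 101 + 67) = 6 - 1*(-5) = 6 + 5 = 11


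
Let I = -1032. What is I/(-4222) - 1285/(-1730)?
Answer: 721063/730406 ≈ 0.98721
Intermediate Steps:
I/(-4222) - 1285/(-1730) = -1032/(-4222) - 1285/(-1730) = -1032*(-1/4222) - 1285*(-1/1730) = 516/2111 + 257/346 = 721063/730406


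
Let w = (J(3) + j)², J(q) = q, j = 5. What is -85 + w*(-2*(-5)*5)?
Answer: 3115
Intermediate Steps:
w = 64 (w = (3 + 5)² = 8² = 64)
-85 + w*(-2*(-5)*5) = -85 + 64*(-2*(-5)*5) = -85 + 64*(10*5) = -85 + 64*50 = -85 + 3200 = 3115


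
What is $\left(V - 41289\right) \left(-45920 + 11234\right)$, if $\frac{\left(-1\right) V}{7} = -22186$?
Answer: $-3954654918$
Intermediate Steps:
$V = 155302$ ($V = \left(-7\right) \left(-22186\right) = 155302$)
$\left(V - 41289\right) \left(-45920 + 11234\right) = \left(155302 - 41289\right) \left(-45920 + 11234\right) = 114013 \left(-34686\right) = -3954654918$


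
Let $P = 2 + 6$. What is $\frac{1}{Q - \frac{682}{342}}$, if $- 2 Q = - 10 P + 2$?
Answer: $\frac{171}{6328} \approx 0.027023$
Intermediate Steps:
$P = 8$
$Q = 39$ ($Q = - \frac{\left(-10\right) 8 + 2}{2} = - \frac{-80 + 2}{2} = \left(- \frac{1}{2}\right) \left(-78\right) = 39$)
$\frac{1}{Q - \frac{682}{342}} = \frac{1}{39 - \frac{682}{342}} = \frac{1}{39 - \frac{341}{171}} = \frac{1}{\frac{6328}{171}} = \frac{171}{6328}$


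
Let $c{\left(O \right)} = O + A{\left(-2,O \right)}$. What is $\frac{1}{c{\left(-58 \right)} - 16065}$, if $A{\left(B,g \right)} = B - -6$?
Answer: $- \frac{1}{16119} \approx -6.2039 \cdot 10^{-5}$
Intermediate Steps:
$A{\left(B,g \right)} = 6 + B$ ($A{\left(B,g \right)} = B + 6 = 6 + B$)
$c{\left(O \right)} = 4 + O$ ($c{\left(O \right)} = O + \left(6 - 2\right) = O + 4 = 4 + O$)
$\frac{1}{c{\left(-58 \right)} - 16065} = \frac{1}{\left(4 - 58\right) - 16065} = \frac{1}{-54 - 16065} = \frac{1}{-16119} = - \frac{1}{16119}$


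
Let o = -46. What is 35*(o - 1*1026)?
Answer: -37520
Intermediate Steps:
35*(o - 1*1026) = 35*(-46 - 1*1026) = 35*(-46 - 1026) = 35*(-1072) = -37520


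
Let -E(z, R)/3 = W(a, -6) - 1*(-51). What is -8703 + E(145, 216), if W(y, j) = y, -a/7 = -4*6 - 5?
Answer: -9465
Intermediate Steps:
a = 203 (a = -7*(-4*6 - 5) = -7*(-24 - 5) = -7*(-29) = 203)
E(z, R) = -762 (E(z, R) = -3*(203 - 1*(-51)) = -3*(203 + 51) = -3*254 = -762)
-8703 + E(145, 216) = -8703 - 762 = -9465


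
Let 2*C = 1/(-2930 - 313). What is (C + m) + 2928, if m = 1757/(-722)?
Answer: 3425027788/1170723 ≈ 2925.6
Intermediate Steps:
m = -1757/722 (m = 1757*(-1/722) = -1757/722 ≈ -2.4335)
C = -1/6486 (C = 1/(2*(-2930 - 313)) = (½)/(-3243) = (½)*(-1/3243) = -1/6486 ≈ -0.00015418)
(C + m) + 2928 = (-1/6486 - 1757/722) + 2928 = -2849156/1170723 + 2928 = 3425027788/1170723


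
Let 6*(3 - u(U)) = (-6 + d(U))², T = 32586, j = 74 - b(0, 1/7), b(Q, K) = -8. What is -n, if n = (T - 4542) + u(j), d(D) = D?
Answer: -81253/3 ≈ -27084.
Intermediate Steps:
j = 82 (j = 74 - 1*(-8) = 74 + 8 = 82)
u(U) = 3 - (-6 + U)²/6
n = 81253/3 (n = (32586 - 4542) + (3 - (-6 + 82)²/6) = 28044 + (3 - ⅙*76²) = 28044 + (3 - ⅙*5776) = 28044 + (3 - 2888/3) = 28044 - 2879/3 = 81253/3 ≈ 27084.)
-n = -1*81253/3 = -81253/3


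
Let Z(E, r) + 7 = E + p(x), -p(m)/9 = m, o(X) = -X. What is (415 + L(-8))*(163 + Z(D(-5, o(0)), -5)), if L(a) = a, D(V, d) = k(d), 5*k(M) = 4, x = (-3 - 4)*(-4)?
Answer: -193732/5 ≈ -38746.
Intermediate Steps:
x = 28 (x = -7*(-4) = 28)
p(m) = -9*m
k(M) = 4/5 (k(M) = (1/5)*4 = 4/5)
D(V, d) = 4/5
Z(E, r) = -259 + E (Z(E, r) = -7 + (E - 9*28) = -7 + (E - 252) = -7 + (-252 + E) = -259 + E)
(415 + L(-8))*(163 + Z(D(-5, o(0)), -5)) = (415 - 8)*(163 + (-259 + 4/5)) = 407*(163 - 1291/5) = 407*(-476/5) = -193732/5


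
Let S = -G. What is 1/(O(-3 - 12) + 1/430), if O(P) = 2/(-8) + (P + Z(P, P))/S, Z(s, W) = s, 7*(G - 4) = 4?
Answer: 3440/21723 ≈ 0.15836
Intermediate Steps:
G = 32/7 (G = 4 + (1/7)*4 = 4 + 4/7 = 32/7 ≈ 4.5714)
S = -32/7 (S = -1*32/7 = -32/7 ≈ -4.5714)
O(P) = -1/4 - 7*P/16 (O(P) = 2/(-8) + (P + P)/(-32/7) = 2*(-1/8) + (2*P)*(-7/32) = -1/4 - 7*P/16)
1/(O(-3 - 12) + 1/430) = 1/((-1/4 - 7*(-3 - 12)/16) + 1/430) = 1/((-1/4 - 7/16*(-15)) + 1/430) = 1/((-1/4 + 105/16) + 1/430) = 1/(101/16 + 1/430) = 1/(21723/3440) = 3440/21723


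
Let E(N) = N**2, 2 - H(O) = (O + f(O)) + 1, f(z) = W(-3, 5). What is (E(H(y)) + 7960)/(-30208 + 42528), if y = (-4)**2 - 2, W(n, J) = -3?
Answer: 403/616 ≈ 0.65422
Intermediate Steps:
f(z) = -3
y = 14 (y = 16 - 2 = 14)
H(O) = 4 - O (H(O) = 2 - ((O - 3) + 1) = 2 - ((-3 + O) + 1) = 2 - (-2 + O) = 2 + (2 - O) = 4 - O)
(E(H(y)) + 7960)/(-30208 + 42528) = ((4 - 1*14)**2 + 7960)/(-30208 + 42528) = ((4 - 14)**2 + 7960)/12320 = ((-10)**2 + 7960)*(1/12320) = (100 + 7960)*(1/12320) = 8060*(1/12320) = 403/616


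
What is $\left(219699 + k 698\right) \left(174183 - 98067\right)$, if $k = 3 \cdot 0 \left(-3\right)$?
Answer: $16722609084$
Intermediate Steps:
$k = 0$ ($k = 0 \left(-3\right) = 0$)
$\left(219699 + k 698\right) \left(174183 - 98067\right) = \left(219699 + 0 \cdot 698\right) \left(174183 - 98067\right) = \left(219699 + 0\right) 76116 = 219699 \cdot 76116 = 16722609084$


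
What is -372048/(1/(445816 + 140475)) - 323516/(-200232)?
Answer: -10919071145169265/50058 ≈ -2.1813e+11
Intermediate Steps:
-372048/(1/(445816 + 140475)) - 323516/(-200232) = -372048/(1/586291) - 323516*(-1/200232) = -372048/1/586291 + 80879/50058 = -372048*586291 + 80879/50058 = -218128393968 + 80879/50058 = -10919071145169265/50058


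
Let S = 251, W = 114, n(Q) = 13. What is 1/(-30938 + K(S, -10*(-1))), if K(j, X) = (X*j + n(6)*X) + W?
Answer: -1/28184 ≈ -3.5481e-5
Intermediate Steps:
K(j, X) = 114 + 13*X + X*j (K(j, X) = (X*j + 13*X) + 114 = (13*X + X*j) + 114 = 114 + 13*X + X*j)
1/(-30938 + K(S, -10*(-1))) = 1/(-30938 + (114 + 13*(-10*(-1)) - 10*(-1)*251)) = 1/(-30938 + (114 + 13*10 + 10*251)) = 1/(-30938 + (114 + 130 + 2510)) = 1/(-30938 + 2754) = 1/(-28184) = -1/28184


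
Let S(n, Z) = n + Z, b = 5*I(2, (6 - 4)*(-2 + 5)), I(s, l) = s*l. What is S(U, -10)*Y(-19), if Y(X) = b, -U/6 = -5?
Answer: 1200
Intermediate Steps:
I(s, l) = l*s
U = 30 (U = -6*(-5) = 30)
b = 60 (b = 5*(((6 - 4)*(-2 + 5))*2) = 5*((2*3)*2) = 5*(6*2) = 5*12 = 60)
Y(X) = 60
S(n, Z) = Z + n
S(U, -10)*Y(-19) = (-10 + 30)*60 = 20*60 = 1200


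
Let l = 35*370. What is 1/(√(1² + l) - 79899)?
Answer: -26633/2127945750 - √1439/2127945750 ≈ -1.2534e-5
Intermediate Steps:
l = 12950
1/(√(1² + l) - 79899) = 1/(√(1² + 12950) - 79899) = 1/(√(1 + 12950) - 79899) = 1/(√12951 - 79899) = 1/(3*√1439 - 79899) = 1/(-79899 + 3*√1439)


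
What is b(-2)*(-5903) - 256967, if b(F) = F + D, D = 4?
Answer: -268773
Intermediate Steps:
b(F) = 4 + F (b(F) = F + 4 = 4 + F)
b(-2)*(-5903) - 256967 = (4 - 2)*(-5903) - 256967 = 2*(-5903) - 256967 = -11806 - 256967 = -268773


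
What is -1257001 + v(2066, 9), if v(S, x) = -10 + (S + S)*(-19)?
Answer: -1335519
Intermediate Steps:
v(S, x) = -10 - 38*S (v(S, x) = -10 + (2*S)*(-19) = -10 - 38*S)
-1257001 + v(2066, 9) = -1257001 + (-10 - 38*2066) = -1257001 + (-10 - 78508) = -1257001 - 78518 = -1335519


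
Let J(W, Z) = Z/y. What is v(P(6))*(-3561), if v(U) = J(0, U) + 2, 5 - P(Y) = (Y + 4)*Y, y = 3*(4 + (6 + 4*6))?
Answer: -176863/34 ≈ -5201.9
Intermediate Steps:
y = 102 (y = 3*(4 + (6 + 24)) = 3*(4 + 30) = 3*34 = 102)
J(W, Z) = Z/102
P(Y) = 5 - Y*(4 + Y) (P(Y) = 5 - (Y + 4)*Y = 5 - (4 + Y)*Y = 5 - Y*(4 + Y))
v(U) = 2 + U/102 (v(U) = U/102 + 2 = 2 + U/102)
v(P(6))*(-3561) = (2 + (5 - 1*6² - 4*6)/102)*(-3561) = (2 + (5 - 1*36 - 24)/102)*(-3561) = (2 + (5 - 36 - 24)/102)*(-3561) = (2 + (1/102)*(-55))*(-3561) = (2 - 55/102)*(-3561) = (149/102)*(-3561) = -176863/34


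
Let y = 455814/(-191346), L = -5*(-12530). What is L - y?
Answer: 1998047119/31891 ≈ 62652.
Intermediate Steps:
L = 62650
y = -75969/31891 (y = 455814*(-1/191346) = -75969/31891 ≈ -2.3821)
L - y = 62650 - 1*(-75969/31891) = 62650 + 75969/31891 = 1998047119/31891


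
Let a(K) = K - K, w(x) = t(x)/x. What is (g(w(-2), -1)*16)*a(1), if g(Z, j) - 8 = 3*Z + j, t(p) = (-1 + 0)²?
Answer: 0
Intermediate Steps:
t(p) = 1 (t(p) = (-1)² = 1)
w(x) = 1/x
a(K) = 0
g(Z, j) = 8 + j + 3*Z (g(Z, j) = 8 + (3*Z + j) = 8 + (j + 3*Z) = 8 + j + 3*Z)
(g(w(-2), -1)*16)*a(1) = ((8 - 1 + 3/(-2))*16)*0 = ((8 - 1 + 3*(-½))*16)*0 = ((8 - 1 - 3/2)*16)*0 = ((11/2)*16)*0 = 88*0 = 0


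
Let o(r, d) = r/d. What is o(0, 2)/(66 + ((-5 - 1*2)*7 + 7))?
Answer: 0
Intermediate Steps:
o(0, 2)/(66 + ((-5 - 1*2)*7 + 7)) = (0/2)/(66 + ((-5 - 1*2)*7 + 7)) = (0*(½))/(66 + ((-5 - 2)*7 + 7)) = 0/(66 + (-7*7 + 7)) = 0/(66 + (-49 + 7)) = 0/(66 - 42) = 0/24 = 0*(1/24) = 0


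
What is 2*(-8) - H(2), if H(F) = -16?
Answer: 0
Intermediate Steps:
2*(-8) - H(2) = 2*(-8) - 1*(-16) = -16 + 16 = 0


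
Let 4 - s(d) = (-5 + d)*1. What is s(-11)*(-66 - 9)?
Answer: -1500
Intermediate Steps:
s(d) = 9 - d (s(d) = 4 - (-5 + d) = 4 + (5 - d) = 9 - d)
s(-11)*(-66 - 9) = (9 - 1*(-11))*(-66 - 9) = (9 + 11)*(-75) = 20*(-75) = -1500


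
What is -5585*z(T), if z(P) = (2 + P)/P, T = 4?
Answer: -16755/2 ≈ -8377.5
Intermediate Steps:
z(P) = (2 + P)/P
-5585*z(T) = -5585*(2 + 4)/4 = -5585*6/4 = -5585*3/2 = -16755/2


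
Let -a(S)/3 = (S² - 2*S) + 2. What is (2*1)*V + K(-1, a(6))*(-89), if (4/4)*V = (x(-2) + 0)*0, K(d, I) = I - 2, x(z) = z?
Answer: 7120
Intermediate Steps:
a(S) = -6 - 3*S² + 6*S (a(S) = -3*((S² - 2*S) + 2) = -3*(2 + S² - 2*S) = -6 - 3*S² + 6*S)
K(d, I) = -2 + I
V = 0 (V = (-2 + 0)*0 = -2*0 = 0)
(2*1)*V + K(-1, a(6))*(-89) = (2*1)*0 + (-2 + (-6 - 3*6² + 6*6))*(-89) = 2*0 + (-2 + (-6 - 3*36 + 36))*(-89) = 0 + (-2 + (-6 - 108 + 36))*(-89) = 0 + (-2 - 78)*(-89) = 0 - 80*(-89) = 0 + 7120 = 7120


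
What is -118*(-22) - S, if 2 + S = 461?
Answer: 2137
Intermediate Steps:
S = 459 (S = -2 + 461 = 459)
-118*(-22) - S = -118*(-22) - 1*459 = 2596 - 459 = 2137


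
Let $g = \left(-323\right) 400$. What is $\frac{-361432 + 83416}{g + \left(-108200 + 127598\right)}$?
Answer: $\frac{139008}{54901} \approx 2.532$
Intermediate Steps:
$g = -129200$
$\frac{-361432 + 83416}{g + \left(-108200 + 127598\right)} = \frac{-361432 + 83416}{-129200 + \left(-108200 + 127598\right)} = - \frac{278016}{-129200 + 19398} = - \frac{278016}{-109802} = \left(-278016\right) \left(- \frac{1}{109802}\right) = \frac{139008}{54901}$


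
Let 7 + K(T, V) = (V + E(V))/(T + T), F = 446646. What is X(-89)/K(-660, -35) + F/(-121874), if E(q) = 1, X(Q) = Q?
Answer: 2551483611/280493011 ≈ 9.0964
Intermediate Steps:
K(T, V) = -7 + (1 + V)/(2*T) (K(T, V) = -7 + (V + 1)/(T + T) = -7 + (1 + V)/((2*T)) = -7 + (1 + V)*(1/(2*T)) = -7 + (1 + V)/(2*T))
X(-89)/K(-660, -35) + F/(-121874) = -89*(-1320/(1 - 35 - 14*(-660))) + 446646/(-121874) = -89*(-1320/(1 - 35 + 9240)) + 446646*(-1/121874) = -89/((1/2)*(-1/660)*9206) - 223323/60937 = -89/(-4603/660) - 223323/60937 = -89*(-660/4603) - 223323/60937 = 58740/4603 - 223323/60937 = 2551483611/280493011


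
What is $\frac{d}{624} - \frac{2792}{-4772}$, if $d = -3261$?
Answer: $- \frac{1151607}{248144} \approx -4.6409$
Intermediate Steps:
$\frac{d}{624} - \frac{2792}{-4772} = - \frac{3261}{624} - \frac{2792}{-4772} = \left(-3261\right) \frac{1}{624} - - \frac{698}{1193} = - \frac{1087}{208} + \frac{698}{1193} = - \frac{1151607}{248144}$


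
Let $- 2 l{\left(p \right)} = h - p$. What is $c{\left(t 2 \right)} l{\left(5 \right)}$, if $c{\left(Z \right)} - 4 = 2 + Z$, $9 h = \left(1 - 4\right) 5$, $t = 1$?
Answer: $\frac{80}{3} \approx 26.667$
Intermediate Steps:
$h = - \frac{5}{3}$ ($h = \frac{\left(1 - 4\right) 5}{9} = \frac{\left(-3\right) 5}{9} = \frac{1}{9} \left(-15\right) = - \frac{5}{3} \approx -1.6667$)
$l{\left(p \right)} = \frac{5}{6} + \frac{p}{2}$ ($l{\left(p \right)} = - \frac{- \frac{5}{3} - p}{2} = \frac{5}{6} + \frac{p}{2}$)
$c{\left(Z \right)} = 6 + Z$ ($c{\left(Z \right)} = 4 + \left(2 + Z\right) = 6 + Z$)
$c{\left(t 2 \right)} l{\left(5 \right)} = \left(6 + 1 \cdot 2\right) \left(\frac{5}{6} + \frac{1}{2} \cdot 5\right) = \left(6 + 2\right) \left(\frac{5}{6} + \frac{5}{2}\right) = 8 \cdot \frac{10}{3} = \frac{80}{3}$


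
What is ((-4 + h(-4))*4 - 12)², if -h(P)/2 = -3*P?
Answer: 15376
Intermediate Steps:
h(P) = 6*P (h(P) = -(-6)*P = 6*P)
((-4 + h(-4))*4 - 12)² = ((-4 + 6*(-4))*4 - 12)² = ((-4 - 24)*4 - 12)² = (-28*4 - 12)² = (-112 - 12)² = (-124)² = 15376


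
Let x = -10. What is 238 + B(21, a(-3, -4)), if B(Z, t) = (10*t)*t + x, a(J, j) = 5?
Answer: 478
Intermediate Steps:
B(Z, t) = -10 + 10*t**2 (B(Z, t) = (10*t)*t - 10 = 10*t**2 - 10 = -10 + 10*t**2)
238 + B(21, a(-3, -4)) = 238 + (-10 + 10*5**2) = 238 + (-10 + 10*25) = 238 + (-10 + 250) = 238 + 240 = 478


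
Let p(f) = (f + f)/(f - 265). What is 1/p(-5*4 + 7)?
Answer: 139/13 ≈ 10.692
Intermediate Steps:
p(f) = 2*f/(-265 + f) (p(f) = (2*f)/(-265 + f) = 2*f/(-265 + f))
1/p(-5*4 + 7) = 1/(2*(-5*4 + 7)/(-265 + (-5*4 + 7))) = 1/(2*(-20 + 7)/(-265 + (-20 + 7))) = 1/(2*(-13)/(-265 - 13)) = 1/(2*(-13)/(-278)) = 1/(2*(-13)*(-1/278)) = 1/(13/139) = 139/13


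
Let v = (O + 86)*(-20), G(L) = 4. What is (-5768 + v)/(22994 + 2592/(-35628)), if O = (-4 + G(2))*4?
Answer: -11115936/34134485 ≈ -0.32565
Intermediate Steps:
O = 0 (O = (-4 + 4)*4 = 0*4 = 0)
v = -1720 (v = (0 + 86)*(-20) = 86*(-20) = -1720)
(-5768 + v)/(22994 + 2592/(-35628)) = (-5768 - 1720)/(22994 + 2592/(-35628)) = -7488/(22994 + 2592*(-1/35628)) = -7488/(22994 - 216/2969) = -7488/68268970/2969 = -7488*2969/68268970 = -11115936/34134485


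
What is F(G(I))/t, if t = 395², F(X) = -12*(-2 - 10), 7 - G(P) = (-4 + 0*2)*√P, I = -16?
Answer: 144/156025 ≈ 0.00092293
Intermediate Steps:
G(P) = 7 + 4*√P (G(P) = 7 - (-4 + 0*2)*√P = 7 - (-4 + 0)*√P = 7 - (-4)*√P = 7 + 4*√P)
F(X) = 144 (F(X) = -12*(-12) = 144)
t = 156025
F(G(I))/t = 144/156025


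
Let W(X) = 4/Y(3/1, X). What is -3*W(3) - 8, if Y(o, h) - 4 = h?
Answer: -68/7 ≈ -9.7143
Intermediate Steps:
Y(o, h) = 4 + h
W(X) = 4/(4 + X)
-3*W(3) - 8 = -12/(4 + 3) - 8 = -12/7 - 8 = -68/7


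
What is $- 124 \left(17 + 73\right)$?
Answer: $-11160$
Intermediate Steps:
$- 124 \left(17 + 73\right) = \left(-124\right) 90 = -11160$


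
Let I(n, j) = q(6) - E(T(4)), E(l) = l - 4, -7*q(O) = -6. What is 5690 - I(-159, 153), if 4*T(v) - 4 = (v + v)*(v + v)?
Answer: 39915/7 ≈ 5702.1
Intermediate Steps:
q(O) = 6/7 (q(O) = -1/7*(-6) = 6/7)
T(v) = 1 + v**2 (T(v) = 1 + ((v + v)*(v + v))/4 = 1 + ((2*v)*(2*v))/4 = 1 + (4*v**2)/4 = 1 + v**2)
E(l) = -4 + l
I(n, j) = -85/7 (I(n, j) = 6/7 - (-4 + (1 + 4**2)) = 6/7 - (-4 + (1 + 16)) = 6/7 - (-4 + 17) = 6/7 - 1*13 = 6/7 - 13 = -85/7)
5690 - I(-159, 153) = 5690 - 1*(-85/7) = 5690 + 85/7 = 39915/7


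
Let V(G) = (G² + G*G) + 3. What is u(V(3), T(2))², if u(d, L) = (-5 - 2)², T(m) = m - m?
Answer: 2401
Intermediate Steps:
V(G) = 3 + 2*G² (V(G) = (G² + G²) + 3 = 2*G² + 3 = 3 + 2*G²)
T(m) = 0
u(d, L) = 49 (u(d, L) = (-7)² = 49)
u(V(3), T(2))² = 49² = 2401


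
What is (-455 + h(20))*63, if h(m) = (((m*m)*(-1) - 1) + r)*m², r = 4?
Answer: -10033065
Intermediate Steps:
h(m) = m²*(3 - m²) (h(m) = (((m*m)*(-1) - 1) + 4)*m² = ((m²*(-1) - 1) + 4)*m² = ((-m² - 1) + 4)*m² = ((-1 - m²) + 4)*m² = (3 - m²)*m² = m²*(3 - m²))
(-455 + h(20))*63 = (-455 + 20²*(3 - 1*20²))*63 = (-455 + 400*(3 - 1*400))*63 = (-455 + 400*(3 - 400))*63 = (-455 + 400*(-397))*63 = (-455 - 158800)*63 = -159255*63 = -10033065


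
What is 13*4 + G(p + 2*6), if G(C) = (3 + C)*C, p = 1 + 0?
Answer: 260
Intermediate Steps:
p = 1
G(C) = C*(3 + C)
13*4 + G(p + 2*6) = 13*4 + (1 + 2*6)*(3 + (1 + 2*6)) = 52 + (1 + 12)*(3 + (1 + 12)) = 52 + 13*(3 + 13) = 52 + 13*16 = 52 + 208 = 260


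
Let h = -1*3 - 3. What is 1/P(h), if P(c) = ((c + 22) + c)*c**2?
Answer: 1/360 ≈ 0.0027778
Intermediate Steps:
h = -6 (h = -3 - 3 = -6)
P(c) = c**2*(22 + 2*c) (P(c) = ((22 + c) + c)*c**2 = (22 + 2*c)*c**2 = c**2*(22 + 2*c))
1/P(h) = 1/(2*(-6)**2*(11 - 6)) = 1/(2*36*5) = 1/360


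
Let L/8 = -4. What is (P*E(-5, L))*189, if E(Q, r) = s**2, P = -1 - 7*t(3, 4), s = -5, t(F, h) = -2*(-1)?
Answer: -70875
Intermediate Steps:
t(F, h) = 2
L = -32 (L = 8*(-4) = -32)
P = -15 (P = -1 - 7*2 = -1 - 14 = -15)
E(Q, r) = 25 (E(Q, r) = (-5)**2 = 25)
(P*E(-5, L))*189 = -15*25*189 = -375*189 = -70875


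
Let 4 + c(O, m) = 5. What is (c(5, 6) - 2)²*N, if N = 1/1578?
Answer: 1/1578 ≈ 0.00063371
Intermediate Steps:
c(O, m) = 1 (c(O, m) = -4 + 5 = 1)
N = 1/1578 ≈ 0.00063371
(c(5, 6) - 2)²*N = (1 - 2)²*(1/1578) = (-1)²*(1/1578) = 1*(1/1578) = 1/1578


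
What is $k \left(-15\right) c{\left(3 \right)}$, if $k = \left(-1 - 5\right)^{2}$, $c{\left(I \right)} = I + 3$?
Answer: $-3240$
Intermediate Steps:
$c{\left(I \right)} = 3 + I$
$k = 36$ ($k = \left(-6\right)^{2} = 36$)
$k \left(-15\right) c{\left(3 \right)} = 36 \left(-15\right) \left(3 + 3\right) = \left(-540\right) 6 = -3240$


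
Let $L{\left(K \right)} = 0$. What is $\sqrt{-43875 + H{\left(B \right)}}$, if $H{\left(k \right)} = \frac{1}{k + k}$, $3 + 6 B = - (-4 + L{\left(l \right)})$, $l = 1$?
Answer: $4 i \sqrt{2742} \approx 209.46 i$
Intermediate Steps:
$B = \frac{1}{6}$ ($B = - \frac{1}{2} + \frac{\left(-1\right) \left(-4 + 0\right)}{6} = - \frac{1}{2} + \frac{\left(-1\right) \left(-4\right)}{6} = - \frac{1}{2} + \frac{1}{6} \cdot 4 = - \frac{1}{2} + \frac{2}{3} = \frac{1}{6} \approx 0.16667$)
$H{\left(k \right)} = \frac{1}{2 k}$
$\sqrt{-43875 + H{\left(B \right)}} = \sqrt{-43875 + \frac{\frac{1}{\frac{1}{6}}}{2}} = \sqrt{-43875 + \frac{1}{2} \cdot 6} = \sqrt{-43875 + 3} = \sqrt{-43872} = 4 i \sqrt{2742}$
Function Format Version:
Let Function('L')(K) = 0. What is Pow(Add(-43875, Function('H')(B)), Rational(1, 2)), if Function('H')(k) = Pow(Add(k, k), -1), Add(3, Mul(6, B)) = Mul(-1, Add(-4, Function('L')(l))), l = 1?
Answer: Mul(4, I, Pow(2742, Rational(1, 2))) ≈ Mul(209.46, I)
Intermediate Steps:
B = Rational(1, 6) (B = Add(Rational(-1, 2), Mul(Rational(1, 6), Mul(-1, Add(-4, 0)))) = Add(Rational(-1, 2), Mul(Rational(1, 6), Mul(-1, -4))) = Add(Rational(-1, 2), Mul(Rational(1, 6), 4)) = Add(Rational(-1, 2), Rational(2, 3)) = Rational(1, 6) ≈ 0.16667)
Function('H')(k) = Mul(Rational(1, 2), Pow(k, -1)) (Function('H')(k) = Pow(Mul(2, k), -1) = Mul(Rational(1, 2), Pow(k, -1)))
Pow(Add(-43875, Function('H')(B)), Rational(1, 2)) = Pow(Add(-43875, Mul(Rational(1, 2), Pow(Rational(1, 6), -1))), Rational(1, 2)) = Pow(Add(-43875, Mul(Rational(1, 2), 6)), Rational(1, 2)) = Pow(Add(-43875, 3), Rational(1, 2)) = Pow(-43872, Rational(1, 2)) = Mul(4, I, Pow(2742, Rational(1, 2)))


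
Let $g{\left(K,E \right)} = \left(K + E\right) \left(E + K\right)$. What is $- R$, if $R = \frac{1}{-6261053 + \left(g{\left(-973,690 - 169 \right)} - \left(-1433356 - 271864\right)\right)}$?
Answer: $\frac{1}{4351529} \approx 2.298 \cdot 10^{-7}$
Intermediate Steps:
$g{\left(K,E \right)} = \left(E + K\right)^{2}$ ($g{\left(K,E \right)} = \left(E + K\right) \left(E + K\right) = \left(E + K\right)^{2}$)
$R = - \frac{1}{4351529}$ ($R = \frac{1}{-6261053 + \left(\left(\left(690 - 169\right) - 973\right)^{2} - \left(-1433356 - 271864\right)\right)} = \frac{1}{-6261053 + \left(\left(\left(690 - 169\right) - 973\right)^{2} - -1705220\right)} = \frac{1}{-6261053 + \left(\left(521 - 973\right)^{2} + 1705220\right)} = \frac{1}{-6261053 + \left(\left(-452\right)^{2} + 1705220\right)} = \frac{1}{-6261053 + \left(204304 + 1705220\right)} = \frac{1}{-6261053 + 1909524} = \frac{1}{-4351529} = - \frac{1}{4351529} \approx -2.298 \cdot 10^{-7}$)
$- R = \left(-1\right) \left(- \frac{1}{4351529}\right) = \frac{1}{4351529}$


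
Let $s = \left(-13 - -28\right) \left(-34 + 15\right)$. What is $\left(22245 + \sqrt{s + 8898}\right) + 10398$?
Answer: $32643 + 3 \sqrt{957} \approx 32736.0$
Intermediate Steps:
$s = -285$ ($s = \left(-13 + 28\right) \left(-19\right) = 15 \left(-19\right) = -285$)
$\left(22245 + \sqrt{s + 8898}\right) + 10398 = \left(22245 + \sqrt{-285 + 8898}\right) + 10398 = \left(22245 + \sqrt{8613}\right) + 10398 = \left(22245 + 3 \sqrt{957}\right) + 10398 = 32643 + 3 \sqrt{957}$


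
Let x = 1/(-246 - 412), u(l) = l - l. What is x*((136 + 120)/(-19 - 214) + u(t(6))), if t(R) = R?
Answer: 128/76657 ≈ 0.0016698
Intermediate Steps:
u(l) = 0
x = -1/658 (x = 1/(-658) = -1/658 ≈ -0.0015198)
x*((136 + 120)/(-19 - 214) + u(t(6))) = -((136 + 120)/(-19 - 214) + 0)/658 = -(256/(-233) + 0)/658 = -(256*(-1/233) + 0)/658 = -(-256/233 + 0)/658 = -1/658*(-256/233) = 128/76657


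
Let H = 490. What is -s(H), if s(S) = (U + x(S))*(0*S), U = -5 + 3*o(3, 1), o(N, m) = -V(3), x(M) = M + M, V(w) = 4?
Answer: 0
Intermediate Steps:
x(M) = 2*M
o(N, m) = -4 (o(N, m) = -1*4 = -4)
U = -17 (U = -5 + 3*(-4) = -5 - 12 = -17)
s(S) = 0 (s(S) = (-17 + 2*S)*(0*S) = (-17 + 2*S)*0 = 0)
-s(H) = -1*0 = 0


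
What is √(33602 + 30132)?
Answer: √63734 ≈ 252.46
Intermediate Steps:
√(33602 + 30132) = √63734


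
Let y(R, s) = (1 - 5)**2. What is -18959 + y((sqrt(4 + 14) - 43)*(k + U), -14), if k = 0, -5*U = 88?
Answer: -18943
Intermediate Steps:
U = -88/5 (U = -1/5*88 = -88/5 ≈ -17.600)
y(R, s) = 16 (y(R, s) = (-4)**2 = 16)
-18959 + y((sqrt(4 + 14) - 43)*(k + U), -14) = -18959 + 16 = -18943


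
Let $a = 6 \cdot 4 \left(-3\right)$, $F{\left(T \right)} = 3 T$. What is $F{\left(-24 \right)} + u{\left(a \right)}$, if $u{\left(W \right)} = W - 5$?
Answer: $-149$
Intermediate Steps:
$a = -72$ ($a = 24 \left(-3\right) = -72$)
$u{\left(W \right)} = -5 + W$ ($u{\left(W \right)} = W - 5 = -5 + W$)
$F{\left(-24 \right)} + u{\left(a \right)} = 3 \left(-24\right) - 77 = -72 - 77 = -149$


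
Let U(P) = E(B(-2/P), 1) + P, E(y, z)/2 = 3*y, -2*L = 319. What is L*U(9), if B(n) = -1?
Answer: -957/2 ≈ -478.50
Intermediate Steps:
L = -319/2 (L = -½*319 = -319/2 ≈ -159.50)
E(y, z) = 6*y (E(y, z) = 2*(3*y) = 6*y)
U(P) = -6 + P (U(P) = 6*(-1) + P = -6 + P)
L*U(9) = -319*(-6 + 9)/2 = -319/2*3 = -957/2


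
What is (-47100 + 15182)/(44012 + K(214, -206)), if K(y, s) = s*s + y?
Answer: -15959/43331 ≈ -0.36830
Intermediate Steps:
K(y, s) = y + s**2 (K(y, s) = s**2 + y = y + s**2)
(-47100 + 15182)/(44012 + K(214, -206)) = (-47100 + 15182)/(44012 + (214 + (-206)**2)) = -31918/(44012 + (214 + 42436)) = -31918/(44012 + 42650) = -31918/86662 = -31918*1/86662 = -15959/43331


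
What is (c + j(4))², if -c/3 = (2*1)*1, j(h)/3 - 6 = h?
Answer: 576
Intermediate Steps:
j(h) = 18 + 3*h
c = -6 (c = -3*2*1 = -6 ≈ -6.0000)
(c + j(4))² = (-6 + (18 + 3*4))² = (-6 + (18 + 12))² = (-6 + 30)² = 24² = 576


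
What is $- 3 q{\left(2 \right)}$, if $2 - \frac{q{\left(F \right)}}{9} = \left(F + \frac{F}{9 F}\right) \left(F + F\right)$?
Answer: $174$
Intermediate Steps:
$q{\left(F \right)} = 18 - 18 F \left(\frac{1}{9} + F\right)$ ($q{\left(F \right)} = 18 - 9 \left(F + \frac{F}{9 F}\right) \left(F + F\right) = 18 - 9 \left(F + F \frac{1}{9 F}\right) 2 F = 18 - 9 \left(F + \frac{1}{9}\right) 2 F = 18 - 9 \left(\frac{1}{9} + F\right) 2 F = 18 - 9 \cdot 2 F \left(\frac{1}{9} + F\right) = 18 - 18 F \left(\frac{1}{9} + F\right)$)
$- 3 q{\left(2 \right)} = - 3 \left(18 - 18 \cdot 2^{2} - 4\right) = - 3 \left(18 - 72 - 4\right) = \left(-3\right) \left(-58\right) = 174$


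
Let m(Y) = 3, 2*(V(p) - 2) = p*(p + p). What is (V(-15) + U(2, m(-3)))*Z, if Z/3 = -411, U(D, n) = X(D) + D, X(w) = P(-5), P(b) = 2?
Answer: -284823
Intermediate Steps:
V(p) = 2 + p**2 (V(p) = 2 + (p*(p + p))/2 = 2 + (p*(2*p))/2 = 2 + (2*p**2)/2 = 2 + p**2)
X(w) = 2
U(D, n) = 2 + D
Z = -1233 (Z = 3*(-411) = -1233)
(V(-15) + U(2, m(-3)))*Z = ((2 + (-15)**2) + (2 + 2))*(-1233) = ((2 + 225) + 4)*(-1233) = (227 + 4)*(-1233) = 231*(-1233) = -284823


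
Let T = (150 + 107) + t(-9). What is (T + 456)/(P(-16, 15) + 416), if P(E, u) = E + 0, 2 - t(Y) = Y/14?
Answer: 10019/5600 ≈ 1.7891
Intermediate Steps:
t(Y) = 2 - Y/14
P(E, u) = E
T = 3635/14 (T = (150 + 107) + (2 - 1/14*(-9)) = 257 + (2 + 9/14) = 257 + 37/14 = 3635/14 ≈ 259.64)
(T + 456)/(P(-16, 15) + 416) = (3635/14 + 456)/(-16 + 416) = (10019/14)/400 = (10019/14)*(1/400) = 10019/5600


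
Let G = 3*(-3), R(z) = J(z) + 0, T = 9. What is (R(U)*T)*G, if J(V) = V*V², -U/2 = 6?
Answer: 139968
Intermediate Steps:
U = -12 (U = -2*6 = -12)
J(V) = V³
R(z) = z³ (R(z) = z³ + 0 = z³)
G = -9
(R(U)*T)*G = ((-12)³*9)*(-9) = -1728*9*(-9) = -15552*(-9) = 139968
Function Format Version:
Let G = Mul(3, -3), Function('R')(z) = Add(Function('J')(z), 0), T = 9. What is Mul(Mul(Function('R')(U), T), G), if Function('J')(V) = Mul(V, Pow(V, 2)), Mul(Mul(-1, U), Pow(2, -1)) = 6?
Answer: 139968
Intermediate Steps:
U = -12 (U = Mul(-2, 6) = -12)
Function('J')(V) = Pow(V, 3)
Function('R')(z) = Pow(z, 3) (Function('R')(z) = Add(Pow(z, 3), 0) = Pow(z, 3))
G = -9
Mul(Mul(Function('R')(U), T), G) = Mul(Mul(Pow(-12, 3), 9), -9) = Mul(Mul(-1728, 9), -9) = Mul(-15552, -9) = 139968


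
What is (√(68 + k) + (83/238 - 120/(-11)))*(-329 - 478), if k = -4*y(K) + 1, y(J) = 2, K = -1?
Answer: -23784711/2618 - 807*√61 ≈ -15388.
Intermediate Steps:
k = -7 (k = -4*2 + 1 = -8 + 1 = -7)
(√(68 + k) + (83/238 - 120/(-11)))*(-329 - 478) = (√(68 - 7) + (83/238 - 120/(-11)))*(-329 - 478) = (√61 + (83*(1/238) - 120*(-1/11)))*(-807) = (√61 + (83/238 + 120/11))*(-807) = (√61 + 29473/2618)*(-807) = (29473/2618 + √61)*(-807) = -23784711/2618 - 807*√61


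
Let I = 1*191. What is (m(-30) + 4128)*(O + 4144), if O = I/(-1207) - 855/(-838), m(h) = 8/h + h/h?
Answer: 15272865953933/892470 ≈ 1.7113e+7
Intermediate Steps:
m(h) = 1 + 8/h (m(h) = 8/h + 1 = 1 + 8/h)
I = 191
O = 871927/1011466 (O = 191/(-1207) - 855/(-838) = 191*(-1/1207) - 855*(-1/838) = -191/1207 + 855/838 = 871927/1011466 ≈ 0.86204)
(m(-30) + 4128)*(O + 4144) = ((8 - 30)/(-30) + 4128)*(871927/1011466 + 4144) = (-1/30*(-22) + 4128)*(4192387031/1011466) = (11/15 + 4128)*(4192387031/1011466) = (61931/15)*(4192387031/1011466) = 15272865953933/892470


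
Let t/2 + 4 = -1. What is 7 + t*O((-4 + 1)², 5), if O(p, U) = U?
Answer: -43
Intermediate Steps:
t = -10 (t = -8 + 2*(-1) = -8 - 2 = -10)
7 + t*O((-4 + 1)², 5) = 7 - 10*5 = 7 - 50 = -43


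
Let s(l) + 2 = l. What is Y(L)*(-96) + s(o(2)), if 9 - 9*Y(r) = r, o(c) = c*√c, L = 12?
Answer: 30 + 2*√2 ≈ 32.828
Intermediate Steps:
o(c) = c^(3/2)
Y(r) = 1 - r/9
s(l) = -2 + l
Y(L)*(-96) + s(o(2)) = (1 - ⅑*12)*(-96) + (-2 + 2^(3/2)) = (1 - 4/3)*(-96) + (-2 + 2*√2) = -⅓*(-96) + (-2 + 2*√2) = 32 + (-2 + 2*√2) = 30 + 2*√2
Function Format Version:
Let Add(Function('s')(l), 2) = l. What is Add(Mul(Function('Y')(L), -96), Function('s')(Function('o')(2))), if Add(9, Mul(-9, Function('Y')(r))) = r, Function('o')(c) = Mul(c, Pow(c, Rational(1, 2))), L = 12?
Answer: Add(30, Mul(2, Pow(2, Rational(1, 2)))) ≈ 32.828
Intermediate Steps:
Function('o')(c) = Pow(c, Rational(3, 2))
Function('Y')(r) = Add(1, Mul(Rational(-1, 9), r))
Function('s')(l) = Add(-2, l)
Add(Mul(Function('Y')(L), -96), Function('s')(Function('o')(2))) = Add(Mul(Add(1, Mul(Rational(-1, 9), 12)), -96), Add(-2, Pow(2, Rational(3, 2)))) = Add(Mul(Add(1, Rational(-4, 3)), -96), Add(-2, Mul(2, Pow(2, Rational(1, 2))))) = Add(Mul(Rational(-1, 3), -96), Add(-2, Mul(2, Pow(2, Rational(1, 2))))) = Add(32, Add(-2, Mul(2, Pow(2, Rational(1, 2))))) = Add(30, Mul(2, Pow(2, Rational(1, 2))))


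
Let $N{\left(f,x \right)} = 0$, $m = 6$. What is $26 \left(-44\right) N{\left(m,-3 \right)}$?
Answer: $0$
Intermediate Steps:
$26 \left(-44\right) N{\left(m,-3 \right)} = 26 \left(-44\right) 0 = \left(-1144\right) 0 = 0$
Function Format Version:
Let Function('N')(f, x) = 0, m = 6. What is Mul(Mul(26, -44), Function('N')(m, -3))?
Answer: 0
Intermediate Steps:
Mul(Mul(26, -44), Function('N')(m, -3)) = Mul(Mul(26, -44), 0) = Mul(-1144, 0) = 0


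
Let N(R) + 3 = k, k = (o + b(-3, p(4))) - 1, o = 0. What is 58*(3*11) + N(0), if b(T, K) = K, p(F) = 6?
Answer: 1916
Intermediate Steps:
k = 5 (k = (0 + 6) - 1 = 6 - 1 = 5)
N(R) = 2 (N(R) = -3 + 5 = 2)
58*(3*11) + N(0) = 58*(3*11) + 2 = 58*33 + 2 = 1914 + 2 = 1916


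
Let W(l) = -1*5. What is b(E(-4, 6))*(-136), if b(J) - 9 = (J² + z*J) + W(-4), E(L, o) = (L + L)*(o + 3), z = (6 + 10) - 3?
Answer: -578272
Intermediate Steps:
z = 13 (z = 16 - 3 = 13)
W(l) = -5
E(L, o) = 2*L*(3 + o) (E(L, o) = (2*L)*(3 + o) = 2*L*(3 + o))
b(J) = 4 + J² + 13*J (b(J) = 9 + ((J² + 13*J) - 5) = 9 + (-5 + J² + 13*J) = 4 + J² + 13*J)
b(E(-4, 6))*(-136) = (4 + (2*(-4)*(3 + 6))² + 13*(2*(-4)*(3 + 6)))*(-136) = (4 + (2*(-4)*9)² + 13*(2*(-4)*9))*(-136) = (4 + (-72)² + 13*(-72))*(-136) = (4 + 5184 - 936)*(-136) = 4252*(-136) = -578272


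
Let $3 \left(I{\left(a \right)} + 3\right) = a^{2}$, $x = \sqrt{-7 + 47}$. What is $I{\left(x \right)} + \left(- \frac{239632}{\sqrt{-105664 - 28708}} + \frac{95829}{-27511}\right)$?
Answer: $\frac{565354}{82533} + \frac{119816 i \sqrt{33593}}{33593} \approx 6.85 + 653.72 i$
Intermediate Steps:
$x = 2 \sqrt{10}$ ($x = \sqrt{40} = 2 \sqrt{10} \approx 6.3246$)
$I{\left(a \right)} = -3 + \frac{a^{2}}{3}$
$I{\left(x \right)} + \left(- \frac{239632}{\sqrt{-105664 - 28708}} + \frac{95829}{-27511}\right) = \left(-3 + \frac{\left(2 \sqrt{10}\right)^{2}}{3}\right) + \left(- \frac{239632}{\sqrt{-105664 - 28708}} + \frac{95829}{-27511}\right) = \left(-3 + \frac{1}{3} \cdot 40\right) + \left(- \frac{239632}{\sqrt{-134372}} + 95829 \left(- \frac{1}{27511}\right)\right) = \left(-3 + \frac{40}{3}\right) - \left(\frac{95829}{27511} + \frac{239632}{2 i \sqrt{33593}}\right) = \frac{31}{3} - \left(\frac{95829}{27511} + 239632 \left(- \frac{i \sqrt{33593}}{67186}\right)\right) = \frac{31}{3} - \left(\frac{95829}{27511} - \frac{119816 i \sqrt{33593}}{33593}\right) = \frac{565354}{82533} + \frac{119816 i \sqrt{33593}}{33593}$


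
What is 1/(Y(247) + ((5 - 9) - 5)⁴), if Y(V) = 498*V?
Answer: 1/129567 ≈ 7.7180e-6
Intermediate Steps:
1/(Y(247) + ((5 - 9) - 5)⁴) = 1/(498*247 + ((5 - 9) - 5)⁴) = 1/(123006 + (-4 - 5)⁴) = 1/(123006 + (-9)⁴) = 1/(123006 + 6561) = 1/129567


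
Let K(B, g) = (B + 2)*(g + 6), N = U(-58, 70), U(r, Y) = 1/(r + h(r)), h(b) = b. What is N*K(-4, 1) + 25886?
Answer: 1501395/58 ≈ 25886.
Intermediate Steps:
U(r, Y) = 1/(2*r) (U(r, Y) = 1/(r + r) = 1/(2*r))
N = -1/116 (N = (½)/(-58) = (½)*(-1/58) = -1/116 ≈ -0.0086207)
K(B, g) = (2 + B)*(6 + g)
N*K(-4, 1) + 25886 = -(12 + 2*1 + 6*(-4) - 4*1)/116 + 25886 = -(12 + 2 - 24 - 4)/116 + 25886 = -1/116*(-14) + 25886 = 7/58 + 25886 = 1501395/58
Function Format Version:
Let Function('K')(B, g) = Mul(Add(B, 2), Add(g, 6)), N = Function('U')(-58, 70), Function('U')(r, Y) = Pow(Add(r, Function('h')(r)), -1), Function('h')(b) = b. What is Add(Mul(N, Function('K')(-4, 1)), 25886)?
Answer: Rational(1501395, 58) ≈ 25886.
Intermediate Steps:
Function('U')(r, Y) = Mul(Rational(1, 2), Pow(r, -1)) (Function('U')(r, Y) = Pow(Add(r, r), -1) = Pow(Mul(2, r), -1) = Mul(Rational(1, 2), Pow(r, -1)))
N = Rational(-1, 116) (N = Mul(Rational(1, 2), Pow(-58, -1)) = Mul(Rational(1, 2), Rational(-1, 58)) = Rational(-1, 116) ≈ -0.0086207)
Function('K')(B, g) = Mul(Add(2, B), Add(6, g))
Add(Mul(N, Function('K')(-4, 1)), 25886) = Add(Mul(Rational(-1, 116), Add(12, Mul(2, 1), Mul(6, -4), Mul(-4, 1))), 25886) = Add(Mul(Rational(-1, 116), Add(12, 2, -24, -4)), 25886) = Add(Mul(Rational(-1, 116), -14), 25886) = Add(Rational(7, 58), 25886) = Rational(1501395, 58)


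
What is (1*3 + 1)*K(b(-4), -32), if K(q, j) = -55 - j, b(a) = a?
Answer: -92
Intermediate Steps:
(1*3 + 1)*K(b(-4), -32) = (1*3 + 1)*(-55 - 1*(-32)) = (3 + 1)*(-55 + 32) = 4*(-23) = -92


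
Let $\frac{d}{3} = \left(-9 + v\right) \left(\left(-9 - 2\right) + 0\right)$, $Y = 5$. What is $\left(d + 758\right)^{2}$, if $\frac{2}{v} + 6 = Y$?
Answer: $1256641$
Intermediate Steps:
$v = -2$ ($v = \frac{2}{-6 + 5} = \frac{2}{-1} = 2 \left(-1\right) = -2$)
$d = 363$ ($d = 3 \left(-9 - 2\right) \left(\left(-9 - 2\right) + 0\right) = 3 \left(- 11 \left(\left(-9 - 2\right) + 0\right)\right) = 3 \left(- 11 \left(-11 + 0\right)\right) = 3 \left(\left(-11\right) \left(-11\right)\right) = 3 \cdot 121 = 363$)
$\left(d + 758\right)^{2} = \left(363 + 758\right)^{2} = 1121^{2} = 1256641$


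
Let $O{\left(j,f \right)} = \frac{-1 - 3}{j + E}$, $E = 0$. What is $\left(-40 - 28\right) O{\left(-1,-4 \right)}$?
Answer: $-272$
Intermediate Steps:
$O{\left(j,f \right)} = - \frac{4}{j}$ ($O{\left(j,f \right)} = \frac{-1 - 3}{j + 0} = - \frac{4}{j}$)
$\left(-40 - 28\right) O{\left(-1,-4 \right)} = \left(-40 - 28\right) \left(- \frac{4}{-1}\right) = - 68 \left(\left(-4\right) \left(-1\right)\right) = \left(-68\right) 4 = -272$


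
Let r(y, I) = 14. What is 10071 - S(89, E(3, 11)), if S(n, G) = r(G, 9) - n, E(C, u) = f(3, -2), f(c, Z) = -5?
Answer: 10146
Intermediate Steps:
E(C, u) = -5
S(n, G) = 14 - n
10071 - S(89, E(3, 11)) = 10071 - (14 - 1*89) = 10071 - (14 - 89) = 10071 - 1*(-75) = 10071 + 75 = 10146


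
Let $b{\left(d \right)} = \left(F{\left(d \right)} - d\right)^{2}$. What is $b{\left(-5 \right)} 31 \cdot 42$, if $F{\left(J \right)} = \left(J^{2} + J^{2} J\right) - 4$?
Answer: $12760902$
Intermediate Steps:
$F{\left(J \right)} = -4 + J^{2} + J^{3}$ ($F{\left(J \right)} = \left(J^{2} + J^{3}\right) - 4 = -4 + J^{2} + J^{3}$)
$b{\left(d \right)} = \left(-4 + d^{2} + d^{3} - d\right)^{2}$ ($b{\left(d \right)} = \left(\left(-4 + d^{2} + d^{3}\right) - d\right)^{2} = \left(-4 + d^{2} + d^{3} - d\right)^{2}$)
$b{\left(-5 \right)} 31 \cdot 42 = \left(-4 + \left(-5\right)^{2} + \left(-5\right)^{3} - -5\right)^{2} \cdot 31 \cdot 42 = \left(-4 + 25 - 125 + 5\right)^{2} \cdot 31 \cdot 42 = \left(-99\right)^{2} \cdot 31 \cdot 42 = 9801 \cdot 31 \cdot 42 = 303831 \cdot 42 = 12760902$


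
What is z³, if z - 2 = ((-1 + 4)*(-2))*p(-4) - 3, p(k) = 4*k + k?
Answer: 1685159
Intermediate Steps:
p(k) = 5*k
z = 119 (z = 2 + (((-1 + 4)*(-2))*(5*(-4)) - 3) = 2 + ((3*(-2))*(-20) - 3) = 2 + (-6*(-20) - 3) = 2 + (120 - 3) = 2 + 117 = 119)
z³ = 119³ = 1685159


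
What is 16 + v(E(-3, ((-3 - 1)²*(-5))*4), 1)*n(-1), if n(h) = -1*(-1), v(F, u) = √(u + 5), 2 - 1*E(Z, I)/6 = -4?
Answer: 16 + √6 ≈ 18.449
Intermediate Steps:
E(Z, I) = 36 (E(Z, I) = 12 - 6*(-4) = 12 + 24 = 36)
v(F, u) = √(5 + u)
n(h) = 1
16 + v(E(-3, ((-3 - 1)²*(-5))*4), 1)*n(-1) = 16 + √(5 + 1)*1 = 16 + √6*1 = 16 + √6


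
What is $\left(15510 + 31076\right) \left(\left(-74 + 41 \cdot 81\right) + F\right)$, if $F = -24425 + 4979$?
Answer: $-754646614$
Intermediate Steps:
$F = -19446$
$\left(15510 + 31076\right) \left(\left(-74 + 41 \cdot 81\right) + F\right) = \left(15510 + 31076\right) \left(\left(-74 + 41 \cdot 81\right) - 19446\right) = 46586 \left(\left(-74 + 3321\right) - 19446\right) = 46586 \left(3247 - 19446\right) = 46586 \left(-16199\right) = -754646614$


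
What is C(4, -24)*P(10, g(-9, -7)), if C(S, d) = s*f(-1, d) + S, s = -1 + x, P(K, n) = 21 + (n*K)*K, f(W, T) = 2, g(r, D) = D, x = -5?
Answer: 5432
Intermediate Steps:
P(K, n) = 21 + n*K² (P(K, n) = 21 + (K*n)*K = 21 + n*K²)
s = -6 (s = -1 - 5 = -6)
C(S, d) = -12 + S (C(S, d) = -6*2 + S = -12 + S)
C(4, -24)*P(10, g(-9, -7)) = (-12 + 4)*(21 - 7*10²) = -8*(21 - 7*100) = -8*(21 - 700) = -8*(-679) = 5432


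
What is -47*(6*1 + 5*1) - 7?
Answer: -524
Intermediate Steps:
-47*(6*1 + 5*1) - 7 = -47*(6 + 5) - 7 = -47*11 - 7 = -517 - 7 = -524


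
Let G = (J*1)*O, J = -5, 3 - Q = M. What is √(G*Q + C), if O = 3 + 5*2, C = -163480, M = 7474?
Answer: √322135 ≈ 567.57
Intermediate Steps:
Q = -7471 (Q = 3 - 1*7474 = 3 - 7474 = -7471)
O = 13 (O = 3 + 10 = 13)
G = -65 (G = -5*1*13 = -5*13 = -65)
√(G*Q + C) = √(-65*(-7471) - 163480) = √(485615 - 163480) = √322135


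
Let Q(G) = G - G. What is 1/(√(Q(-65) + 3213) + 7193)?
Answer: 7193/51736036 - 3*√357/51736036 ≈ 0.00013794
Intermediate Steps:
Q(G) = 0
1/(√(Q(-65) + 3213) + 7193) = 1/(√(0 + 3213) + 7193) = 1/(√3213 + 7193) = 1/(3*√357 + 7193) = 1/(7193 + 3*√357)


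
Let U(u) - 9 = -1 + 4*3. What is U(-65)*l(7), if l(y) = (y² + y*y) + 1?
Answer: 1980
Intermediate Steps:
l(y) = 1 + 2*y² (l(y) = (y² + y²) + 1 = 2*y² + 1 = 1 + 2*y²)
U(u) = 20 (U(u) = 9 + (-1 + 4*3) = 9 + (-1 + 12) = 9 + 11 = 20)
U(-65)*l(7) = 20*(1 + 2*7²) = 20*(1 + 2*49) = 20*(1 + 98) = 20*99 = 1980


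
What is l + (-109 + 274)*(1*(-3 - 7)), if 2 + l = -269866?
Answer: -271518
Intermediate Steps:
l = -269868 (l = -2 - 269866 = -269868)
l + (-109 + 274)*(1*(-3 - 7)) = -269868 + (-109 + 274)*(1*(-3 - 7)) = -269868 + 165*(1*(-10)) = -269868 + 165*(-10) = -269868 - 1650 = -271518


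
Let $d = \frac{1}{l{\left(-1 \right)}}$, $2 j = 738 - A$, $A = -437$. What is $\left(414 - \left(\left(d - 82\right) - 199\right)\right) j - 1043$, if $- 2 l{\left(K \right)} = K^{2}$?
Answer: $\frac{816889}{2} \approx 4.0844 \cdot 10^{5}$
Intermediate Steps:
$l{\left(K \right)} = - \frac{K^{2}}{2}$
$j = \frac{1175}{2}$ ($j = \frac{738 - -437}{2} = \frac{738 + 437}{2} = \frac{1}{2} \cdot 1175 = \frac{1175}{2} \approx 587.5$)
$d = -2$ ($d = \frac{1}{\left(- \frac{1}{2}\right) \left(-1\right)^{2}} = \frac{1}{\left(- \frac{1}{2}\right) 1} = \frac{1}{- \frac{1}{2}} = -2$)
$\left(414 - \left(\left(d - 82\right) - 199\right)\right) j - 1043 = \left(414 - \left(\left(-2 - 82\right) - 199\right)\right) \frac{1175}{2} - 1043 = \left(414 - \left(-84 - 199\right)\right) \frac{1175}{2} - 1043 = \left(414 - -283\right) \frac{1175}{2} - 1043 = \left(414 + 283\right) \frac{1175}{2} - 1043 = 697 \cdot \frac{1175}{2} - 1043 = \frac{818975}{2} - 1043 = \frac{816889}{2}$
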